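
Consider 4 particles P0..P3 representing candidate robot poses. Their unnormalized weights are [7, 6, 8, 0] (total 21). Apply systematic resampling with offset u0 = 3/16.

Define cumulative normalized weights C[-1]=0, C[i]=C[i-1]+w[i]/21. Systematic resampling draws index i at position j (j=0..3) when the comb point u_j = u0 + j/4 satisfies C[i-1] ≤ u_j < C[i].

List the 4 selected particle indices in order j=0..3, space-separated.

0 1 2 2

C = [1/3, 13/21, 1, 1]
j=0: u_0=3/16 ∈ [0, 1/3) → index 0
j=1: u_1=7/16 ∈ [1/3, 13/21) → index 1
j=2: u_2=11/16 ∈ [13/21, 1) → index 2
j=3: u_3=15/16 ∈ [13/21, 1) → index 2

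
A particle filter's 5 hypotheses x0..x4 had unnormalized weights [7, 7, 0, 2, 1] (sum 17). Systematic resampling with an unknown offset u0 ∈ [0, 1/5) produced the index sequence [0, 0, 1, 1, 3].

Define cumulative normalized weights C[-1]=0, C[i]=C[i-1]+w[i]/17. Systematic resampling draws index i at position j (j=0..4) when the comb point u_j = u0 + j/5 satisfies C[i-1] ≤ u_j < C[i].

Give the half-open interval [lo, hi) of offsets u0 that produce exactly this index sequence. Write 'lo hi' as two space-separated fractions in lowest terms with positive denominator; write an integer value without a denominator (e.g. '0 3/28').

2/85 12/85

C = [7/17, 14/17, 14/17, 16/17, 1]
j=0 picked index 0: u0 ∈ [0, 7/17)
j=1 picked index 0: u0 ∈ [-1/5, 18/85)
j=2 picked index 1: u0 ∈ [1/85, 36/85)
j=3 picked index 1: u0 ∈ [-16/85, 19/85)
j=4 picked index 3: u0 ∈ [2/85, 12/85)
intersection: [2/85, 12/85)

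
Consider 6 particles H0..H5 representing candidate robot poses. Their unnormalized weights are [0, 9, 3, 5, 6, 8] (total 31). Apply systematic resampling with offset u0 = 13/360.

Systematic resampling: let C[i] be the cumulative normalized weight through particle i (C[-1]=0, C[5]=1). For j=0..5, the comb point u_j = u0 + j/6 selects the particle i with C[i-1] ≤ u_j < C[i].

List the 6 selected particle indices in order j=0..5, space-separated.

1 1 2 3 4 5

C = [0, 9/31, 12/31, 17/31, 23/31, 1]
j=0: u_0=13/360 ∈ [0, 9/31) → index 1
j=1: u_1=73/360 ∈ [0, 9/31) → index 1
j=2: u_2=133/360 ∈ [9/31, 12/31) → index 2
j=3: u_3=193/360 ∈ [12/31, 17/31) → index 3
j=4: u_4=253/360 ∈ [17/31, 23/31) → index 4
j=5: u_5=313/360 ∈ [23/31, 1) → index 5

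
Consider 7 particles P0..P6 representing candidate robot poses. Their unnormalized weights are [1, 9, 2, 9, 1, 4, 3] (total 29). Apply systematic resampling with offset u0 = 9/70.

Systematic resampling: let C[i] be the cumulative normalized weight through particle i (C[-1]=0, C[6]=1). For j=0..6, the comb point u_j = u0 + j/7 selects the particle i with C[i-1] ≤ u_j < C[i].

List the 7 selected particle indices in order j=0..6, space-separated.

1 1 3 3 3 5 6

C = [1/29, 10/29, 12/29, 21/29, 22/29, 26/29, 1]
j=0: u_0=9/70 ∈ [1/29, 10/29) → index 1
j=1: u_1=19/70 ∈ [1/29, 10/29) → index 1
j=2: u_2=29/70 ∈ [12/29, 21/29) → index 3
j=3: u_3=39/70 ∈ [12/29, 21/29) → index 3
j=4: u_4=7/10 ∈ [12/29, 21/29) → index 3
j=5: u_5=59/70 ∈ [22/29, 26/29) → index 5
j=6: u_6=69/70 ∈ [26/29, 1) → index 6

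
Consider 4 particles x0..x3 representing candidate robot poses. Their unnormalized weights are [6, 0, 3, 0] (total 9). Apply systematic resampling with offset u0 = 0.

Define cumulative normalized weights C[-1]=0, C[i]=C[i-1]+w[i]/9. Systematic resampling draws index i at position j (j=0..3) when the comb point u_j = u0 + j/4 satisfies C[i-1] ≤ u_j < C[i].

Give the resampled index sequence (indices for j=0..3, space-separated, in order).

C = [2/3, 2/3, 1, 1]
j=0: u_0=0 ∈ [0, 2/3) → index 0
j=1: u_1=1/4 ∈ [0, 2/3) → index 0
j=2: u_2=1/2 ∈ [0, 2/3) → index 0
j=3: u_3=3/4 ∈ [2/3, 1) → index 2

0 0 0 2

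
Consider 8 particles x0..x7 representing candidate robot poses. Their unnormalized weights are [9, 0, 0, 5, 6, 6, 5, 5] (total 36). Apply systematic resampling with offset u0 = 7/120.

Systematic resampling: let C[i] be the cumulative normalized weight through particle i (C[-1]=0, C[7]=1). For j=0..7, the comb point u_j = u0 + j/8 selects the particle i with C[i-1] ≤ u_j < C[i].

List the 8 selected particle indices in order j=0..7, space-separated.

0 0 3 4 5 5 6 7

C = [1/4, 1/4, 1/4, 7/18, 5/9, 13/18, 31/36, 1]
j=0: u_0=7/120 ∈ [0, 1/4) → index 0
j=1: u_1=11/60 ∈ [0, 1/4) → index 0
j=2: u_2=37/120 ∈ [1/4, 7/18) → index 3
j=3: u_3=13/30 ∈ [7/18, 5/9) → index 4
j=4: u_4=67/120 ∈ [5/9, 13/18) → index 5
j=5: u_5=41/60 ∈ [5/9, 13/18) → index 5
j=6: u_6=97/120 ∈ [13/18, 31/36) → index 6
j=7: u_7=14/15 ∈ [31/36, 1) → index 7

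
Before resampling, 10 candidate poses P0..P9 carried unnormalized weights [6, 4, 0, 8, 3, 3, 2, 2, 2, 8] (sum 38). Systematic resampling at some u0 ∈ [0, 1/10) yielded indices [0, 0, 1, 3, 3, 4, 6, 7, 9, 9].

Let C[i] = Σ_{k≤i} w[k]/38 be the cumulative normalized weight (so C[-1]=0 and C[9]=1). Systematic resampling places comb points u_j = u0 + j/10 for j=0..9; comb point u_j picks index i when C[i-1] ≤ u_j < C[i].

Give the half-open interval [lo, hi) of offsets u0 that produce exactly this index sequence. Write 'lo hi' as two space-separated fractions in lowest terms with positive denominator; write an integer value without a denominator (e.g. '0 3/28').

3/95 7/190

C = [3/19, 5/19, 5/19, 9/19, 21/38, 12/19, 13/19, 14/19, 15/19, 1]
j=0 picked index 0: u0 ∈ [0, 3/19)
j=1 picked index 0: u0 ∈ [-1/10, 11/190)
j=2 picked index 1: u0 ∈ [-4/95, 6/95)
j=3 picked index 3: u0 ∈ [-7/190, 33/190)
j=4 picked index 3: u0 ∈ [-13/95, 7/95)
j=5 picked index 4: u0 ∈ [-1/38, 1/19)
j=6 picked index 6: u0 ∈ [3/95, 8/95)
j=7 picked index 7: u0 ∈ [-3/190, 7/190)
j=8 picked index 9: u0 ∈ [-1/95, 1/5)
j=9 picked index 9: u0 ∈ [-21/190, 1/10)
intersection: [3/95, 7/190)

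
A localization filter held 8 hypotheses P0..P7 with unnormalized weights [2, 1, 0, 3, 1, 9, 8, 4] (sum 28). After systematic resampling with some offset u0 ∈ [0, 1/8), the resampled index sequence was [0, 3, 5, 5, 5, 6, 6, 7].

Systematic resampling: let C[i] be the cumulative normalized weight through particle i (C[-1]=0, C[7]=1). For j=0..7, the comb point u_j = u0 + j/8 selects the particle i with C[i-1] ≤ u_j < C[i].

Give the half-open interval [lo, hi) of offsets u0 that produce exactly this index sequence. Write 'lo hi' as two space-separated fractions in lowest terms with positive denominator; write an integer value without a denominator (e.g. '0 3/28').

0 1/14

C = [1/14, 3/28, 3/28, 3/14, 1/4, 4/7, 6/7, 1]
j=0 picked index 0: u0 ∈ [0, 1/14)
j=1 picked index 3: u0 ∈ [-1/56, 5/56)
j=2 picked index 5: u0 ∈ [0, 9/28)
j=3 picked index 5: u0 ∈ [-1/8, 11/56)
j=4 picked index 5: u0 ∈ [-1/4, 1/14)
j=5 picked index 6: u0 ∈ [-3/56, 13/56)
j=6 picked index 6: u0 ∈ [-5/28, 3/28)
j=7 picked index 7: u0 ∈ [-1/56, 1/8)
intersection: [0, 1/14)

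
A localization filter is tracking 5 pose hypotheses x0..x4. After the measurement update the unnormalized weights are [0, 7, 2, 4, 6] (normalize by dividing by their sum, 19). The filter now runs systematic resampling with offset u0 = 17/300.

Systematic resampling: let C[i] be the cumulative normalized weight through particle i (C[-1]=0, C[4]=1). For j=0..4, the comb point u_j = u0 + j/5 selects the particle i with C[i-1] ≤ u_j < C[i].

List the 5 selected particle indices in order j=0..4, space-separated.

1 1 2 3 4

C = [0, 7/19, 9/19, 13/19, 1]
j=0: u_0=17/300 ∈ [0, 7/19) → index 1
j=1: u_1=77/300 ∈ [0, 7/19) → index 1
j=2: u_2=137/300 ∈ [7/19, 9/19) → index 2
j=3: u_3=197/300 ∈ [9/19, 13/19) → index 3
j=4: u_4=257/300 ∈ [13/19, 1) → index 4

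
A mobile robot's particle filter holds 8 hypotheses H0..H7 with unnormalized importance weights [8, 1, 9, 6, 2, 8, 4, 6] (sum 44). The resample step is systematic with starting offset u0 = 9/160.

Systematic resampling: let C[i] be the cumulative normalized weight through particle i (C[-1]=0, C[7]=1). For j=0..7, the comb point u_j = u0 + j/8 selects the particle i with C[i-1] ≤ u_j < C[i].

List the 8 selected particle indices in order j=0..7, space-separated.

C = [2/11, 9/44, 9/22, 6/11, 13/22, 17/22, 19/22, 1]
j=0: u_0=9/160 ∈ [0, 2/11) → index 0
j=1: u_1=29/160 ∈ [0, 2/11) → index 0
j=2: u_2=49/160 ∈ [9/44, 9/22) → index 2
j=3: u_3=69/160 ∈ [9/22, 6/11) → index 3
j=4: u_4=89/160 ∈ [6/11, 13/22) → index 4
j=5: u_5=109/160 ∈ [13/22, 17/22) → index 5
j=6: u_6=129/160 ∈ [17/22, 19/22) → index 6
j=7: u_7=149/160 ∈ [19/22, 1) → index 7

0 0 2 3 4 5 6 7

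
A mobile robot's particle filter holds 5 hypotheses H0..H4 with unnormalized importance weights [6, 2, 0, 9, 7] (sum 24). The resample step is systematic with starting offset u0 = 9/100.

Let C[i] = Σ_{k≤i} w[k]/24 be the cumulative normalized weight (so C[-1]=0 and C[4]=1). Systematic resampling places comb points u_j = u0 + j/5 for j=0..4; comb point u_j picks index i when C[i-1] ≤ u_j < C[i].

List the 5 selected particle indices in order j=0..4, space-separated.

C = [1/4, 1/3, 1/3, 17/24, 1]
j=0: u_0=9/100 ∈ [0, 1/4) → index 0
j=1: u_1=29/100 ∈ [1/4, 1/3) → index 1
j=2: u_2=49/100 ∈ [1/3, 17/24) → index 3
j=3: u_3=69/100 ∈ [1/3, 17/24) → index 3
j=4: u_4=89/100 ∈ [17/24, 1) → index 4

0 1 3 3 4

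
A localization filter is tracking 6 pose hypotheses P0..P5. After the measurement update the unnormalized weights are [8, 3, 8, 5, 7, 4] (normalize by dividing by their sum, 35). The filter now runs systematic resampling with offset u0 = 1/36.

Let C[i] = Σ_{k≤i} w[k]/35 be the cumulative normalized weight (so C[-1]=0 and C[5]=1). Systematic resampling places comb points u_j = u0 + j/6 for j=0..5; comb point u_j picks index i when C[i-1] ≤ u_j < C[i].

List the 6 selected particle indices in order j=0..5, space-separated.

C = [8/35, 11/35, 19/35, 24/35, 31/35, 1]
j=0: u_0=1/36 ∈ [0, 8/35) → index 0
j=1: u_1=7/36 ∈ [0, 8/35) → index 0
j=2: u_2=13/36 ∈ [11/35, 19/35) → index 2
j=3: u_3=19/36 ∈ [11/35, 19/35) → index 2
j=4: u_4=25/36 ∈ [24/35, 31/35) → index 4
j=5: u_5=31/36 ∈ [24/35, 31/35) → index 4

0 0 2 2 4 4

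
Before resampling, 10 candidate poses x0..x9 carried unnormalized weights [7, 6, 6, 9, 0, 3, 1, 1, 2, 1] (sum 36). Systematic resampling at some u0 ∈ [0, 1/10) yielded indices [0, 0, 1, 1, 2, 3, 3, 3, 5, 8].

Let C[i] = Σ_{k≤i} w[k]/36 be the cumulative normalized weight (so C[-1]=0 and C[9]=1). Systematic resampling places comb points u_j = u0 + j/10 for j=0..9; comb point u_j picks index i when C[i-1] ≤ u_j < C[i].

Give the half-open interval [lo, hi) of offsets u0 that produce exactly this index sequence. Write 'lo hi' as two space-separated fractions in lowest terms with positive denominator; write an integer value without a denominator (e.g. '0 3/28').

1/36 11/180

C = [7/36, 13/36, 19/36, 7/9, 7/9, 31/36, 8/9, 11/12, 35/36, 1]
j=0 picked index 0: u0 ∈ [0, 7/36)
j=1 picked index 0: u0 ∈ [-1/10, 17/180)
j=2 picked index 1: u0 ∈ [-1/180, 29/180)
j=3 picked index 1: u0 ∈ [-19/180, 11/180)
j=4 picked index 2: u0 ∈ [-7/180, 23/180)
j=5 picked index 3: u0 ∈ [1/36, 5/18)
j=6 picked index 3: u0 ∈ [-13/180, 8/45)
j=7 picked index 3: u0 ∈ [-31/180, 7/90)
j=8 picked index 5: u0 ∈ [-1/45, 11/180)
j=9 picked index 8: u0 ∈ [1/60, 13/180)
intersection: [1/36, 11/180)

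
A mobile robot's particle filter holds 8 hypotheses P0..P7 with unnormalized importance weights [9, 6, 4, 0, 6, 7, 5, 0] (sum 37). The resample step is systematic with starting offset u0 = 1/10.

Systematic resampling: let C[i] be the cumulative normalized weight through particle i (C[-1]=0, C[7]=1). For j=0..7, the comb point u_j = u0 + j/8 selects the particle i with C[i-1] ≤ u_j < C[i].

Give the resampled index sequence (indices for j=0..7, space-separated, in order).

0 0 1 2 4 5 5 6

C = [9/37, 15/37, 19/37, 19/37, 25/37, 32/37, 1, 1]
j=0: u_0=1/10 ∈ [0, 9/37) → index 0
j=1: u_1=9/40 ∈ [0, 9/37) → index 0
j=2: u_2=7/20 ∈ [9/37, 15/37) → index 1
j=3: u_3=19/40 ∈ [15/37, 19/37) → index 2
j=4: u_4=3/5 ∈ [19/37, 25/37) → index 4
j=5: u_5=29/40 ∈ [25/37, 32/37) → index 5
j=6: u_6=17/20 ∈ [25/37, 32/37) → index 5
j=7: u_7=39/40 ∈ [32/37, 1) → index 6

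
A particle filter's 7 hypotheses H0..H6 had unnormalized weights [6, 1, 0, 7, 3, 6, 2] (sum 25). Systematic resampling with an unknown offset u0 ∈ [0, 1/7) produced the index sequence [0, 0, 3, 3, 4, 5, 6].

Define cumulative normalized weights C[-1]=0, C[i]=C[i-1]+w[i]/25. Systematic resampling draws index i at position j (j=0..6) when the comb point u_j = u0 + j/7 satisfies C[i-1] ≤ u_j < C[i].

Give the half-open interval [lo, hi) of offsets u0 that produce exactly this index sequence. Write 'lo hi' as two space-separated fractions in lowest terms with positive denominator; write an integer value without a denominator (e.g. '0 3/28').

C = [6/25, 7/25, 7/25, 14/25, 17/25, 23/25, 1]
j=0 picked index 0: u0 ∈ [0, 6/25)
j=1 picked index 0: u0 ∈ [-1/7, 17/175)
j=2 picked index 3: u0 ∈ [-1/175, 48/175)
j=3 picked index 3: u0 ∈ [-26/175, 23/175)
j=4 picked index 4: u0 ∈ [-2/175, 19/175)
j=5 picked index 5: u0 ∈ [-6/175, 36/175)
j=6 picked index 6: u0 ∈ [11/175, 1/7)
intersection: [11/175, 17/175)

11/175 17/175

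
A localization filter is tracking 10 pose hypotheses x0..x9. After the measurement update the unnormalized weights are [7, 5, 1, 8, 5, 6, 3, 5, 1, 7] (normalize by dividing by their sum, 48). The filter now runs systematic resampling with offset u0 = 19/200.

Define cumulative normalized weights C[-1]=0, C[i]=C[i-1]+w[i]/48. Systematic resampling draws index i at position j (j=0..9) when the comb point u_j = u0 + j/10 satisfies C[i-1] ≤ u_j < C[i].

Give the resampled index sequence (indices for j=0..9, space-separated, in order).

0 1 3 3 4 5 6 7 9 9

C = [7/48, 1/4, 13/48, 7/16, 13/24, 2/3, 35/48, 5/6, 41/48, 1]
j=0: u_0=19/200 ∈ [0, 7/48) → index 0
j=1: u_1=39/200 ∈ [7/48, 1/4) → index 1
j=2: u_2=59/200 ∈ [13/48, 7/16) → index 3
j=3: u_3=79/200 ∈ [13/48, 7/16) → index 3
j=4: u_4=99/200 ∈ [7/16, 13/24) → index 4
j=5: u_5=119/200 ∈ [13/24, 2/3) → index 5
j=6: u_6=139/200 ∈ [2/3, 35/48) → index 6
j=7: u_7=159/200 ∈ [35/48, 5/6) → index 7
j=8: u_8=179/200 ∈ [41/48, 1) → index 9
j=9: u_9=199/200 ∈ [41/48, 1) → index 9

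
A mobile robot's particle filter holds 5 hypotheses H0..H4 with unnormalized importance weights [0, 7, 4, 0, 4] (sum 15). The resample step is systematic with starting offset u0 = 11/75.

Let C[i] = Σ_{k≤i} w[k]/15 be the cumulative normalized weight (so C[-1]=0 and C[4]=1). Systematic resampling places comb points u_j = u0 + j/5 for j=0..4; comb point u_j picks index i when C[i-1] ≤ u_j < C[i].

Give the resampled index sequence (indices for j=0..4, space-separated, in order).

1 1 2 4 4

C = [0, 7/15, 11/15, 11/15, 1]
j=0: u_0=11/75 ∈ [0, 7/15) → index 1
j=1: u_1=26/75 ∈ [0, 7/15) → index 1
j=2: u_2=41/75 ∈ [7/15, 11/15) → index 2
j=3: u_3=56/75 ∈ [11/15, 1) → index 4
j=4: u_4=71/75 ∈ [11/15, 1) → index 4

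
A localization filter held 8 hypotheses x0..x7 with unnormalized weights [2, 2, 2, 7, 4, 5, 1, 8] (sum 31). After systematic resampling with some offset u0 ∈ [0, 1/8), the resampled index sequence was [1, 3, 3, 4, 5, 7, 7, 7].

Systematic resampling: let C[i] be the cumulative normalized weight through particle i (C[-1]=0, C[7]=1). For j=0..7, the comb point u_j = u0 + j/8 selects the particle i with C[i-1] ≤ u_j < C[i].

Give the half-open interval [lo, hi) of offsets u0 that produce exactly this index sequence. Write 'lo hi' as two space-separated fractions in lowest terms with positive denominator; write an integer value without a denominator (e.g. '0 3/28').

29/248 1/8

C = [2/31, 4/31, 6/31, 13/31, 17/31, 22/31, 23/31, 1]
j=0 picked index 1: u0 ∈ [2/31, 4/31)
j=1 picked index 3: u0 ∈ [17/248, 73/248)
j=2 picked index 3: u0 ∈ [-7/124, 21/124)
j=3 picked index 4: u0 ∈ [11/248, 43/248)
j=4 picked index 5: u0 ∈ [3/62, 13/62)
j=5 picked index 7: u0 ∈ [29/248, 3/8)
j=6 picked index 7: u0 ∈ [-1/124, 1/4)
j=7 picked index 7: u0 ∈ [-33/248, 1/8)
intersection: [29/248, 1/8)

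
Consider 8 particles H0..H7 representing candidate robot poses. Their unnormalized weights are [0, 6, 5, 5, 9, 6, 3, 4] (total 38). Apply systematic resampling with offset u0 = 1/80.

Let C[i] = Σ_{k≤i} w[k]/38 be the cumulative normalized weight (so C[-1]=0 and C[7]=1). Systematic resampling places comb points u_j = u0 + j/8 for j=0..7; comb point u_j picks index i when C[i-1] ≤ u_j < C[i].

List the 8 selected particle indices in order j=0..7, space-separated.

1 1 2 3 4 4 5 6

C = [0, 3/19, 11/38, 8/19, 25/38, 31/38, 17/19, 1]
j=0: u_0=1/80 ∈ [0, 3/19) → index 1
j=1: u_1=11/80 ∈ [0, 3/19) → index 1
j=2: u_2=21/80 ∈ [3/19, 11/38) → index 2
j=3: u_3=31/80 ∈ [11/38, 8/19) → index 3
j=4: u_4=41/80 ∈ [8/19, 25/38) → index 4
j=5: u_5=51/80 ∈ [8/19, 25/38) → index 4
j=6: u_6=61/80 ∈ [25/38, 31/38) → index 5
j=7: u_7=71/80 ∈ [31/38, 17/19) → index 6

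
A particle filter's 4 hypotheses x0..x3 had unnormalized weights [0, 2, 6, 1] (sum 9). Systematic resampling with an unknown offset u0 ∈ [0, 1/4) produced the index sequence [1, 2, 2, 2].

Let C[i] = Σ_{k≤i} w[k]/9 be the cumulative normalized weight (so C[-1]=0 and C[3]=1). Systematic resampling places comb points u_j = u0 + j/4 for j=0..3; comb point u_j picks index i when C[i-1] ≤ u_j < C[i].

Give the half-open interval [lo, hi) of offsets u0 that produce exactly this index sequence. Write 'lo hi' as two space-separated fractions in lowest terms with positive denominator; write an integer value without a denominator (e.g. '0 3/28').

C = [0, 2/9, 8/9, 1]
j=0 picked index 1: u0 ∈ [0, 2/9)
j=1 picked index 2: u0 ∈ [-1/36, 23/36)
j=2 picked index 2: u0 ∈ [-5/18, 7/18)
j=3 picked index 2: u0 ∈ [-19/36, 5/36)
intersection: [0, 5/36)

0 5/36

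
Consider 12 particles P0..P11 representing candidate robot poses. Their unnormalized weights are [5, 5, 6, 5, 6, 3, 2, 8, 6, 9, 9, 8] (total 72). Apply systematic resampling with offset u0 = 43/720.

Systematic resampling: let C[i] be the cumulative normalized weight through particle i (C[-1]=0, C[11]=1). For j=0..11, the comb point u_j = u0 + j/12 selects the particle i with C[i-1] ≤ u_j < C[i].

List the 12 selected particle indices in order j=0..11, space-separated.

0 2 3 4 5 7 8 9 9 10 11 11

C = [5/72, 5/36, 2/9, 7/24, 3/8, 5/12, 4/9, 5/9, 23/36, 55/72, 8/9, 1]
j=0: u_0=43/720 ∈ [0, 5/72) → index 0
j=1: u_1=103/720 ∈ [5/36, 2/9) → index 2
j=2: u_2=163/720 ∈ [2/9, 7/24) → index 3
j=3: u_3=223/720 ∈ [7/24, 3/8) → index 4
j=4: u_4=283/720 ∈ [3/8, 5/12) → index 5
j=5: u_5=343/720 ∈ [4/9, 5/9) → index 7
j=6: u_6=403/720 ∈ [5/9, 23/36) → index 8
j=7: u_7=463/720 ∈ [23/36, 55/72) → index 9
j=8: u_8=523/720 ∈ [23/36, 55/72) → index 9
j=9: u_9=583/720 ∈ [55/72, 8/9) → index 10
j=10: u_10=643/720 ∈ [8/9, 1) → index 11
j=11: u_11=703/720 ∈ [8/9, 1) → index 11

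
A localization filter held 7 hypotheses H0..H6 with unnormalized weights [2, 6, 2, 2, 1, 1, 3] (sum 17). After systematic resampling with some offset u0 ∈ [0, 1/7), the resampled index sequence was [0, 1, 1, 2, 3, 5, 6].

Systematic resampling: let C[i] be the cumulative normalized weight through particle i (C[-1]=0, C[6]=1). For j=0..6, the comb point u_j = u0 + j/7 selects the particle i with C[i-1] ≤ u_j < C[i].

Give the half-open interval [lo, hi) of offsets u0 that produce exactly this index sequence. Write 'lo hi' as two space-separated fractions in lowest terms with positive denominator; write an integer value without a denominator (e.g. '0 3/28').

6/119 13/119

C = [2/17, 8/17, 10/17, 12/17, 13/17, 14/17, 1]
j=0 picked index 0: u0 ∈ [0, 2/17)
j=1 picked index 1: u0 ∈ [-3/119, 39/119)
j=2 picked index 1: u0 ∈ [-20/119, 22/119)
j=3 picked index 2: u0 ∈ [5/119, 19/119)
j=4 picked index 3: u0 ∈ [2/119, 16/119)
j=5 picked index 5: u0 ∈ [6/119, 13/119)
j=6 picked index 6: u0 ∈ [-4/119, 1/7)
intersection: [6/119, 13/119)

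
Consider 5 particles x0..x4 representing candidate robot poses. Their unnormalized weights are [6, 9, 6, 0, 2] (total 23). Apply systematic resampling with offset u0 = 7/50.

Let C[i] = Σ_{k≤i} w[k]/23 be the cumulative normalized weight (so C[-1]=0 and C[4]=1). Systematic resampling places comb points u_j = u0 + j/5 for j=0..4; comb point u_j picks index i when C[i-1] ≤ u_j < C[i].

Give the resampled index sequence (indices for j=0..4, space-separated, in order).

C = [6/23, 15/23, 21/23, 21/23, 1]
j=0: u_0=7/50 ∈ [0, 6/23) → index 0
j=1: u_1=17/50 ∈ [6/23, 15/23) → index 1
j=2: u_2=27/50 ∈ [6/23, 15/23) → index 1
j=3: u_3=37/50 ∈ [15/23, 21/23) → index 2
j=4: u_4=47/50 ∈ [21/23, 1) → index 4

0 1 1 2 4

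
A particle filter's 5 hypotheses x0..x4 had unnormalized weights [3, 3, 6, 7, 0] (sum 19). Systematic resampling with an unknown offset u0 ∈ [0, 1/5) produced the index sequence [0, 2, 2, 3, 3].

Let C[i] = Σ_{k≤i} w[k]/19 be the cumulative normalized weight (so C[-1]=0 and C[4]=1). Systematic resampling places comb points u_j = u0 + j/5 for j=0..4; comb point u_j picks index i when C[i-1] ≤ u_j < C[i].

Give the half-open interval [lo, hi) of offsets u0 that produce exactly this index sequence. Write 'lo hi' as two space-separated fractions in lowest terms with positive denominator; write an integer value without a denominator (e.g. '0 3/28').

11/95 3/19

C = [3/19, 6/19, 12/19, 1, 1]
j=0 picked index 0: u0 ∈ [0, 3/19)
j=1 picked index 2: u0 ∈ [11/95, 41/95)
j=2 picked index 2: u0 ∈ [-8/95, 22/95)
j=3 picked index 3: u0 ∈ [3/95, 2/5)
j=4 picked index 3: u0 ∈ [-16/95, 1/5)
intersection: [11/95, 3/19)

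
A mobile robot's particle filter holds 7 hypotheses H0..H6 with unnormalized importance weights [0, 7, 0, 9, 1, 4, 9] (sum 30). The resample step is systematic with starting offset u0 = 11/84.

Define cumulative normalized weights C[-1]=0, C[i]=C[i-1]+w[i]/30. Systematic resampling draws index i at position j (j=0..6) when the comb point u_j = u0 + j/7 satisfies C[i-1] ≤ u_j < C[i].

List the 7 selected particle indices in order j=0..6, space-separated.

1 3 3 4 6 6 6

C = [0, 7/30, 7/30, 8/15, 17/30, 7/10, 1]
j=0: u_0=11/84 ∈ [0, 7/30) → index 1
j=1: u_1=23/84 ∈ [7/30, 8/15) → index 3
j=2: u_2=5/12 ∈ [7/30, 8/15) → index 3
j=3: u_3=47/84 ∈ [8/15, 17/30) → index 4
j=4: u_4=59/84 ∈ [7/10, 1) → index 6
j=5: u_5=71/84 ∈ [7/10, 1) → index 6
j=6: u_6=83/84 ∈ [7/10, 1) → index 6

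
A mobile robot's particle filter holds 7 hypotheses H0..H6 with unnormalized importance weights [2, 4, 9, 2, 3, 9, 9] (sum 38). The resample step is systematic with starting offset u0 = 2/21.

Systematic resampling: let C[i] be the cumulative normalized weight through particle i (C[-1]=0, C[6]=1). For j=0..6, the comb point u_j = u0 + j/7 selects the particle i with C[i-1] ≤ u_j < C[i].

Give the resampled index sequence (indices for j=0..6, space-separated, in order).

C = [1/19, 3/19, 15/38, 17/38, 10/19, 29/38, 1]
j=0: u_0=2/21 ∈ [1/19, 3/19) → index 1
j=1: u_1=5/21 ∈ [3/19, 15/38) → index 2
j=2: u_2=8/21 ∈ [3/19, 15/38) → index 2
j=3: u_3=11/21 ∈ [17/38, 10/19) → index 4
j=4: u_4=2/3 ∈ [10/19, 29/38) → index 5
j=5: u_5=17/21 ∈ [29/38, 1) → index 6
j=6: u_6=20/21 ∈ [29/38, 1) → index 6

1 2 2 4 5 6 6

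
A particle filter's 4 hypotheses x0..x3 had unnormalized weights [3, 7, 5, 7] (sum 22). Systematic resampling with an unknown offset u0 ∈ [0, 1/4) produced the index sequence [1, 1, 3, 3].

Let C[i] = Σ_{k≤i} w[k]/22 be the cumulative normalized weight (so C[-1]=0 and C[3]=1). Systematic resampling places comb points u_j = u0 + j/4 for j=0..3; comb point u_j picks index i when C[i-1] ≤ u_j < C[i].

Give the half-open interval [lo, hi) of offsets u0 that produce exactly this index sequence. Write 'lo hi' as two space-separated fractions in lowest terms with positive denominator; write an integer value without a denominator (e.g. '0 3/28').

2/11 9/44

C = [3/22, 5/11, 15/22, 1]
j=0 picked index 1: u0 ∈ [3/22, 5/11)
j=1 picked index 1: u0 ∈ [-5/44, 9/44)
j=2 picked index 3: u0 ∈ [2/11, 1/2)
j=3 picked index 3: u0 ∈ [-3/44, 1/4)
intersection: [2/11, 9/44)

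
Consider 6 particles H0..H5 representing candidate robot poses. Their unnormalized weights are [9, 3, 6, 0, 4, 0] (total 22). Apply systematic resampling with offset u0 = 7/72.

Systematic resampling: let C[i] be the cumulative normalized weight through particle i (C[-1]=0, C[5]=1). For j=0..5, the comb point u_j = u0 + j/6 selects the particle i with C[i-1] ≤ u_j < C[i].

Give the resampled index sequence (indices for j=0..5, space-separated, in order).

C = [9/22, 6/11, 9/11, 9/11, 1, 1]
j=0: u_0=7/72 ∈ [0, 9/22) → index 0
j=1: u_1=19/72 ∈ [0, 9/22) → index 0
j=2: u_2=31/72 ∈ [9/22, 6/11) → index 1
j=3: u_3=43/72 ∈ [6/11, 9/11) → index 2
j=4: u_4=55/72 ∈ [6/11, 9/11) → index 2
j=5: u_5=67/72 ∈ [9/11, 1) → index 4

0 0 1 2 2 4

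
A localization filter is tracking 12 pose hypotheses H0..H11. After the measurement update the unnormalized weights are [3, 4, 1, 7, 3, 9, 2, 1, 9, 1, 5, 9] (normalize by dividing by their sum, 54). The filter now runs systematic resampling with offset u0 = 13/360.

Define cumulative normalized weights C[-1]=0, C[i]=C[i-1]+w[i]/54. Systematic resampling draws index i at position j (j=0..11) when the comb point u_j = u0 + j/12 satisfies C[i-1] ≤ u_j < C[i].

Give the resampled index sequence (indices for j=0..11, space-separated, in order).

0 1 3 4 5 5 6 8 8 10 11 11

C = [1/18, 7/54, 4/27, 5/18, 1/3, 1/2, 29/54, 5/9, 13/18, 20/27, 5/6, 1]
j=0: u_0=13/360 ∈ [0, 1/18) → index 0
j=1: u_1=43/360 ∈ [1/18, 7/54) → index 1
j=2: u_2=73/360 ∈ [4/27, 5/18) → index 3
j=3: u_3=103/360 ∈ [5/18, 1/3) → index 4
j=4: u_4=133/360 ∈ [1/3, 1/2) → index 5
j=5: u_5=163/360 ∈ [1/3, 1/2) → index 5
j=6: u_6=193/360 ∈ [1/2, 29/54) → index 6
j=7: u_7=223/360 ∈ [5/9, 13/18) → index 8
j=8: u_8=253/360 ∈ [5/9, 13/18) → index 8
j=9: u_9=283/360 ∈ [20/27, 5/6) → index 10
j=10: u_10=313/360 ∈ [5/6, 1) → index 11
j=11: u_11=343/360 ∈ [5/6, 1) → index 11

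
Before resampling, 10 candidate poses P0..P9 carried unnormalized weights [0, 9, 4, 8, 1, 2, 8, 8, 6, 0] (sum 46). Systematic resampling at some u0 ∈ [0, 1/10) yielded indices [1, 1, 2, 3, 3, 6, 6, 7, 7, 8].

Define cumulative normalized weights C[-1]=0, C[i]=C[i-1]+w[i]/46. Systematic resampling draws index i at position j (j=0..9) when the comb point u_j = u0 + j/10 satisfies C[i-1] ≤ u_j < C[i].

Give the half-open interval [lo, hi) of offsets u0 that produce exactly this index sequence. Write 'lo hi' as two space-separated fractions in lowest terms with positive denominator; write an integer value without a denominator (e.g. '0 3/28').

1/46 13/230

C = [0, 9/46, 13/46, 21/46, 11/23, 12/23, 16/23, 20/23, 1, 1]
j=0 picked index 1: u0 ∈ [0, 9/46)
j=1 picked index 1: u0 ∈ [-1/10, 11/115)
j=2 picked index 2: u0 ∈ [-1/230, 19/230)
j=3 picked index 3: u0 ∈ [-2/115, 18/115)
j=4 picked index 3: u0 ∈ [-27/230, 13/230)
j=5 picked index 6: u0 ∈ [1/46, 9/46)
j=6 picked index 6: u0 ∈ [-9/115, 11/115)
j=7 picked index 7: u0 ∈ [-1/230, 39/230)
j=8 picked index 7: u0 ∈ [-12/115, 8/115)
j=9 picked index 8: u0 ∈ [-7/230, 1/10)
intersection: [1/46, 13/230)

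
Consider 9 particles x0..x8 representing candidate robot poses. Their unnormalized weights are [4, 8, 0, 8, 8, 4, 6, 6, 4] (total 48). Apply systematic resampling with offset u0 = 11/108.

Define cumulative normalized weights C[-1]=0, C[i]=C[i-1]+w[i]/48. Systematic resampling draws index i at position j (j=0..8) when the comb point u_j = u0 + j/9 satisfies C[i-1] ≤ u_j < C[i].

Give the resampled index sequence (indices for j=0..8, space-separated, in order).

C = [1/12, 1/4, 1/4, 5/12, 7/12, 2/3, 19/24, 11/12, 1]
j=0: u_0=11/108 ∈ [1/12, 1/4) → index 1
j=1: u_1=23/108 ∈ [1/12, 1/4) → index 1
j=2: u_2=35/108 ∈ [1/4, 5/12) → index 3
j=3: u_3=47/108 ∈ [5/12, 7/12) → index 4
j=4: u_4=59/108 ∈ [5/12, 7/12) → index 4
j=5: u_5=71/108 ∈ [7/12, 2/3) → index 5
j=6: u_6=83/108 ∈ [2/3, 19/24) → index 6
j=7: u_7=95/108 ∈ [19/24, 11/12) → index 7
j=8: u_8=107/108 ∈ [11/12, 1) → index 8

1 1 3 4 4 5 6 7 8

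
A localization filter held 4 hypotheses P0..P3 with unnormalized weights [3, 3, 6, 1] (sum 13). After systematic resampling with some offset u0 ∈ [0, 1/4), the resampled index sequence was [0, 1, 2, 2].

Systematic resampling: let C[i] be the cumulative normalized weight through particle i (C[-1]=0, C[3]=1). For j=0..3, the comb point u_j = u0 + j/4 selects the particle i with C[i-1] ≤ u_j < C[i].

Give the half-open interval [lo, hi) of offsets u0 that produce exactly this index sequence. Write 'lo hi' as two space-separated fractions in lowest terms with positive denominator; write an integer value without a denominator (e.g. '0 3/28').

0 9/52

C = [3/13, 6/13, 12/13, 1]
j=0 picked index 0: u0 ∈ [0, 3/13)
j=1 picked index 1: u0 ∈ [-1/52, 11/52)
j=2 picked index 2: u0 ∈ [-1/26, 11/26)
j=3 picked index 2: u0 ∈ [-15/52, 9/52)
intersection: [0, 9/52)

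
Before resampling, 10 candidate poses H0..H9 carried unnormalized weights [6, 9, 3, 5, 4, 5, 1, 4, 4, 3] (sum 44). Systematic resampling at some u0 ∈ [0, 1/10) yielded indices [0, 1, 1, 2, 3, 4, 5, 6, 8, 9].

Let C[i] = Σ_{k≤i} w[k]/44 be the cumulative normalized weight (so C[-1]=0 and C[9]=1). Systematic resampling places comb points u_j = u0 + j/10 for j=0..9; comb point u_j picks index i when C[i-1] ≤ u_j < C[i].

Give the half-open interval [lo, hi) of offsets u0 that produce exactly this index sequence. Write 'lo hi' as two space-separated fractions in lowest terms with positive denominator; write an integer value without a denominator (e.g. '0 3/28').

9/220 1/20

C = [3/22, 15/44, 9/22, 23/44, 27/44, 8/11, 3/4, 37/44, 41/44, 1]
j=0 picked index 0: u0 ∈ [0, 3/22)
j=1 picked index 1: u0 ∈ [2/55, 53/220)
j=2 picked index 1: u0 ∈ [-7/110, 31/220)
j=3 picked index 2: u0 ∈ [9/220, 6/55)
j=4 picked index 3: u0 ∈ [1/110, 27/220)
j=5 picked index 4: u0 ∈ [1/44, 5/44)
j=6 picked index 5: u0 ∈ [3/220, 7/55)
j=7 picked index 6: u0 ∈ [3/110, 1/20)
j=8 picked index 8: u0 ∈ [9/220, 29/220)
j=9 picked index 9: u0 ∈ [7/220, 1/10)
intersection: [9/220, 1/20)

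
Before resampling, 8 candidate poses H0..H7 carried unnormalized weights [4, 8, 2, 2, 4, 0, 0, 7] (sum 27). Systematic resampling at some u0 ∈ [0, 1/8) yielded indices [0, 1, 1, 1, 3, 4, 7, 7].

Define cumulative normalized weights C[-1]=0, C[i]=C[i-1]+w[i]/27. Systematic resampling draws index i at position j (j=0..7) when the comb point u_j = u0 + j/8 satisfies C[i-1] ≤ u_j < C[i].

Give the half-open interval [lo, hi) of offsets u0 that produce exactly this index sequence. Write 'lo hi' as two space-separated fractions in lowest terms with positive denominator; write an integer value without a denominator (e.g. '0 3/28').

C = [4/27, 4/9, 14/27, 16/27, 20/27, 20/27, 20/27, 1]
j=0 picked index 0: u0 ∈ [0, 4/27)
j=1 picked index 1: u0 ∈ [5/216, 23/72)
j=2 picked index 1: u0 ∈ [-11/108, 7/36)
j=3 picked index 1: u0 ∈ [-49/216, 5/72)
j=4 picked index 3: u0 ∈ [1/54, 5/54)
j=5 picked index 4: u0 ∈ [-7/216, 25/216)
j=6 picked index 7: u0 ∈ [-1/108, 1/4)
j=7 picked index 7: u0 ∈ [-29/216, 1/8)
intersection: [5/216, 5/72)

5/216 5/72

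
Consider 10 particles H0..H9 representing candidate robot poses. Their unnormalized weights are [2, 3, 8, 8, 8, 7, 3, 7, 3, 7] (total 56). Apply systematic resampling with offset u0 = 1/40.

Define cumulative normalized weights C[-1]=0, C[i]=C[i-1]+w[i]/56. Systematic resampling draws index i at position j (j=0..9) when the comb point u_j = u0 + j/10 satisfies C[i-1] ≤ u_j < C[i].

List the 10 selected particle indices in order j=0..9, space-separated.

C = [1/28, 5/56, 13/56, 3/8, 29/56, 9/14, 39/56, 23/28, 7/8, 1]
j=0: u_0=1/40 ∈ [0, 1/28) → index 0
j=1: u_1=1/8 ∈ [5/56, 13/56) → index 2
j=2: u_2=9/40 ∈ [5/56, 13/56) → index 2
j=3: u_3=13/40 ∈ [13/56, 3/8) → index 3
j=4: u_4=17/40 ∈ [3/8, 29/56) → index 4
j=5: u_5=21/40 ∈ [29/56, 9/14) → index 5
j=6: u_6=5/8 ∈ [29/56, 9/14) → index 5
j=7: u_7=29/40 ∈ [39/56, 23/28) → index 7
j=8: u_8=33/40 ∈ [23/28, 7/8) → index 8
j=9: u_9=37/40 ∈ [7/8, 1) → index 9

0 2 2 3 4 5 5 7 8 9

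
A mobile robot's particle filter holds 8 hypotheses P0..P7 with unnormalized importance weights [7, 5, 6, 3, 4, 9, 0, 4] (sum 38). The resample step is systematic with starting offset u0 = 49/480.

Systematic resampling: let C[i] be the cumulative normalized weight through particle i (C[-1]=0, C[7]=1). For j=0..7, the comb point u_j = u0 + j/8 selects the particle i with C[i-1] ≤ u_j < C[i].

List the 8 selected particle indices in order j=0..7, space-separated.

C = [7/38, 6/19, 9/19, 21/38, 25/38, 17/19, 17/19, 1]
j=0: u_0=49/480 ∈ [0, 7/38) → index 0
j=1: u_1=109/480 ∈ [7/38, 6/19) → index 1
j=2: u_2=169/480 ∈ [6/19, 9/19) → index 2
j=3: u_3=229/480 ∈ [9/19, 21/38) → index 3
j=4: u_4=289/480 ∈ [21/38, 25/38) → index 4
j=5: u_5=349/480 ∈ [25/38, 17/19) → index 5
j=6: u_6=409/480 ∈ [25/38, 17/19) → index 5
j=7: u_7=469/480 ∈ [17/19, 1) → index 7

0 1 2 3 4 5 5 7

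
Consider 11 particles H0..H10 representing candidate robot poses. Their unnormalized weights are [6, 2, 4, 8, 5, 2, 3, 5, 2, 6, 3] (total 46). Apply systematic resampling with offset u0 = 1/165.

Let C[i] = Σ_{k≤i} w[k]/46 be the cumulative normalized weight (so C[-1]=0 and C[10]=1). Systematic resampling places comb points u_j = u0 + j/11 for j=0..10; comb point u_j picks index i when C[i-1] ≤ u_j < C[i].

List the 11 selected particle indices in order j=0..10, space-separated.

C = [3/23, 4/23, 6/23, 10/23, 25/46, 27/46, 15/23, 35/46, 37/46, 43/46, 1]
j=0: u_0=1/165 ∈ [0, 3/23) → index 0
j=1: u_1=16/165 ∈ [0, 3/23) → index 0
j=2: u_2=31/165 ∈ [4/23, 6/23) → index 2
j=3: u_3=46/165 ∈ [6/23, 10/23) → index 3
j=4: u_4=61/165 ∈ [6/23, 10/23) → index 3
j=5: u_5=76/165 ∈ [10/23, 25/46) → index 4
j=6: u_6=91/165 ∈ [25/46, 27/46) → index 5
j=7: u_7=106/165 ∈ [27/46, 15/23) → index 6
j=8: u_8=11/15 ∈ [15/23, 35/46) → index 7
j=9: u_9=136/165 ∈ [37/46, 43/46) → index 9
j=10: u_10=151/165 ∈ [37/46, 43/46) → index 9

0 0 2 3 3 4 5 6 7 9 9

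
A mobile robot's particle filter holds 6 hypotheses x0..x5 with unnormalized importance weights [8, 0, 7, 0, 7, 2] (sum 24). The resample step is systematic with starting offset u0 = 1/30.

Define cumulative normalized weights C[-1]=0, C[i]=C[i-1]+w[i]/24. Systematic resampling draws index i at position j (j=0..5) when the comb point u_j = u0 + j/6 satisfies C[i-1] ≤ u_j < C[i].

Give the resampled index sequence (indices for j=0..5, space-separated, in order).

0 0 2 2 4 4

C = [1/3, 1/3, 5/8, 5/8, 11/12, 1]
j=0: u_0=1/30 ∈ [0, 1/3) → index 0
j=1: u_1=1/5 ∈ [0, 1/3) → index 0
j=2: u_2=11/30 ∈ [1/3, 5/8) → index 2
j=3: u_3=8/15 ∈ [1/3, 5/8) → index 2
j=4: u_4=7/10 ∈ [5/8, 11/12) → index 4
j=5: u_5=13/15 ∈ [5/8, 11/12) → index 4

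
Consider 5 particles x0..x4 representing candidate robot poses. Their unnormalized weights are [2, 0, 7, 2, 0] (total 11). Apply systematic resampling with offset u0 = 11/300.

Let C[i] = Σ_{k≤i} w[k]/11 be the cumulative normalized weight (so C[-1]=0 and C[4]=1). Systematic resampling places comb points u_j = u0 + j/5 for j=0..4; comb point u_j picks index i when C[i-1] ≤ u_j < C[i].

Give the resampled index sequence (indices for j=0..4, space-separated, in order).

C = [2/11, 2/11, 9/11, 1, 1]
j=0: u_0=11/300 ∈ [0, 2/11) → index 0
j=1: u_1=71/300 ∈ [2/11, 9/11) → index 2
j=2: u_2=131/300 ∈ [2/11, 9/11) → index 2
j=3: u_3=191/300 ∈ [2/11, 9/11) → index 2
j=4: u_4=251/300 ∈ [9/11, 1) → index 3

0 2 2 2 3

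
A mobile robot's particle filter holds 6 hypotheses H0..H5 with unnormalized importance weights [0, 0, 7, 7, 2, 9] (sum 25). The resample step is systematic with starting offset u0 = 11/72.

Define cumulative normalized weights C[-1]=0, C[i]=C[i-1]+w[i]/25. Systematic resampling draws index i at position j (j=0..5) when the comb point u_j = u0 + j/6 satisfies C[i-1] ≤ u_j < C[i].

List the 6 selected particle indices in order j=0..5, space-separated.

C = [0, 0, 7/25, 14/25, 16/25, 1]
j=0: u_0=11/72 ∈ [0, 7/25) → index 2
j=1: u_1=23/72 ∈ [7/25, 14/25) → index 3
j=2: u_2=35/72 ∈ [7/25, 14/25) → index 3
j=3: u_3=47/72 ∈ [16/25, 1) → index 5
j=4: u_4=59/72 ∈ [16/25, 1) → index 5
j=5: u_5=71/72 ∈ [16/25, 1) → index 5

2 3 3 5 5 5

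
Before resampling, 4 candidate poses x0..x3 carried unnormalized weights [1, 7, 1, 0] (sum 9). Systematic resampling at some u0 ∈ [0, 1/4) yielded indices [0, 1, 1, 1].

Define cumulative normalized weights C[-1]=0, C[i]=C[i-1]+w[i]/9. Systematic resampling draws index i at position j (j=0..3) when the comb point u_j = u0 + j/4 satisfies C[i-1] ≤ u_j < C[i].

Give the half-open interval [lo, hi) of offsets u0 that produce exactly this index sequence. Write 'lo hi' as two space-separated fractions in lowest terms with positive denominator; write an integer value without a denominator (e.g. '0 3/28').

C = [1/9, 8/9, 1, 1]
j=0 picked index 0: u0 ∈ [0, 1/9)
j=1 picked index 1: u0 ∈ [-5/36, 23/36)
j=2 picked index 1: u0 ∈ [-7/18, 7/18)
j=3 picked index 1: u0 ∈ [-23/36, 5/36)
intersection: [0, 1/9)

0 1/9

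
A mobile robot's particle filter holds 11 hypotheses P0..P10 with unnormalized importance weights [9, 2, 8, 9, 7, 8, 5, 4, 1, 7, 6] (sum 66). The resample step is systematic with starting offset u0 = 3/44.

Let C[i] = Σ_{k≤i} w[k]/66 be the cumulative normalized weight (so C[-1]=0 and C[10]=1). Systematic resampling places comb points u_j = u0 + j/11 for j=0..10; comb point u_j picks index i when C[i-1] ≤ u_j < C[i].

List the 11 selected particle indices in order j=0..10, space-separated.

0 1 2 3 4 4 5 6 8 9 10

C = [3/22, 1/6, 19/66, 14/33, 35/66, 43/66, 8/11, 26/33, 53/66, 10/11, 1]
j=0: u_0=3/44 ∈ [0, 3/22) → index 0
j=1: u_1=7/44 ∈ [3/22, 1/6) → index 1
j=2: u_2=1/4 ∈ [1/6, 19/66) → index 2
j=3: u_3=15/44 ∈ [19/66, 14/33) → index 3
j=4: u_4=19/44 ∈ [14/33, 35/66) → index 4
j=5: u_5=23/44 ∈ [14/33, 35/66) → index 4
j=6: u_6=27/44 ∈ [35/66, 43/66) → index 5
j=7: u_7=31/44 ∈ [43/66, 8/11) → index 6
j=8: u_8=35/44 ∈ [26/33, 53/66) → index 8
j=9: u_9=39/44 ∈ [53/66, 10/11) → index 9
j=10: u_10=43/44 ∈ [10/11, 1) → index 10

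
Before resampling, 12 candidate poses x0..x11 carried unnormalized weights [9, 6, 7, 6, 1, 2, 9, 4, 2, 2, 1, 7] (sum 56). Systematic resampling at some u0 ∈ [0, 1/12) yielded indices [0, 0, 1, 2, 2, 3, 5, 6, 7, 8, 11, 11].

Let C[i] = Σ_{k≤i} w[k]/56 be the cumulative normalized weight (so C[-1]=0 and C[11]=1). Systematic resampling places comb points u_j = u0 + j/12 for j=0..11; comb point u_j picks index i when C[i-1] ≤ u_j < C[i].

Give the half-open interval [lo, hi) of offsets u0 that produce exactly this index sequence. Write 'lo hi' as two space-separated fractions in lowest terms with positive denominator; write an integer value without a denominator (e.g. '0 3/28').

C = [9/56, 15/56, 11/28, 1/2, 29/56, 31/56, 5/7, 11/14, 23/28, 6/7, 7/8, 1]
j=0 picked index 0: u0 ∈ [0, 9/56)
j=1 picked index 0: u0 ∈ [-1/12, 13/168)
j=2 picked index 1: u0 ∈ [-1/168, 17/168)
j=3 picked index 2: u0 ∈ [1/56, 1/7)
j=4 picked index 2: u0 ∈ [-11/168, 5/84)
j=5 picked index 3: u0 ∈ [-1/42, 1/12)
j=6 picked index 5: u0 ∈ [1/56, 3/56)
j=7 picked index 6: u0 ∈ [-5/168, 11/84)
j=8 picked index 7: u0 ∈ [1/21, 5/42)
j=9 picked index 8: u0 ∈ [1/28, 1/14)
j=10 picked index 11: u0 ∈ [1/24, 1/6)
j=11 picked index 11: u0 ∈ [-1/24, 1/12)
intersection: [1/21, 3/56)

1/21 3/56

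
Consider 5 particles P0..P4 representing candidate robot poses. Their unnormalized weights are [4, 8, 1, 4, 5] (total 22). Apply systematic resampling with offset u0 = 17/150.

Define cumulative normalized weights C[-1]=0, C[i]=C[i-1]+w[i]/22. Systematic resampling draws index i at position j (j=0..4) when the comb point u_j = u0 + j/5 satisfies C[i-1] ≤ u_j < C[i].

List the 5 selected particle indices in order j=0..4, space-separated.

C = [2/11, 6/11, 13/22, 17/22, 1]
j=0: u_0=17/150 ∈ [0, 2/11) → index 0
j=1: u_1=47/150 ∈ [2/11, 6/11) → index 1
j=2: u_2=77/150 ∈ [2/11, 6/11) → index 1
j=3: u_3=107/150 ∈ [13/22, 17/22) → index 3
j=4: u_4=137/150 ∈ [17/22, 1) → index 4

0 1 1 3 4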